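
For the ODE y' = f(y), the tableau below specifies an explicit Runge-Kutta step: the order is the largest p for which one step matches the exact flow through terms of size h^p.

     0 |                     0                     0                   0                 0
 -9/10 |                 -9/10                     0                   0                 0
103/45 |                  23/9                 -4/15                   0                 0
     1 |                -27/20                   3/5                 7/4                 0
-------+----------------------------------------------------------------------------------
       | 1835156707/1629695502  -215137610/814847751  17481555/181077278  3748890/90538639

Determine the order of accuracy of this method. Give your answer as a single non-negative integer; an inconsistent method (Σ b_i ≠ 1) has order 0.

b = (1835156707/1629695502, -215137610/814847751, 17481555/181077278, 3748890/90538639)
c = (0, -9/10, 103/45, 1)
Ac = (0, 0, 6/25, 3119/900)
Σ b_i: 1835156707/1629695502·1 + (-215137610/814847751)·1 + 17481555/181077278·1 + 3748890/90538639·1 = 1 ✓
b·c: (-215137610/814847751)·(-9/10) + 17481555/181077278·103/45 + 3748890/90538639·1 = 1/2 ✓
b·c²: (-215137610/814847751)·81/100 + 17481555/181077278·10609/2025 + 3748890/90538639·1 = 1/3 ✓
b·Ac: 17481555/181077278·6/25 + 3748890/90538639·3119/900 = 1/6 ✓
b·c³: (-215137610/814847751)·(-729/1000) + 17481555/181077278·1092727/91125 + 3748890/90538639·1 = 340173593129/244454325300 ≠ 1/4 ⇒ order 3.
b·(c∘Ac): 17481555/181077278·206/375 + 3748890/90538639·3119/900 = 2669038051/13580795850 ≠ 1/8
b·Ac²: 17481555/181077278·(-27/125) + 3748890/90538639·195499/20250 = 9262294471/24445432530 ≠ 1/12
b·A²c: 3748890/90538639·21/50 = 7872669/452693195 ≠ 1/24

3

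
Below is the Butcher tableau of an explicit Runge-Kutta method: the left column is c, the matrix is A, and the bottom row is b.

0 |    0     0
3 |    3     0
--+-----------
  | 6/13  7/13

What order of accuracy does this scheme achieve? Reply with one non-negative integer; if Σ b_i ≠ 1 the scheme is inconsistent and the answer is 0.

1

b = (6/13, 7/13)
c = (0, 3)
Σ b_i: 6/13·1 + 7/13·1 = 1 ✓
b·c: 7/13·3 = 21/13 ≠ 1/2 ⇒ order 1.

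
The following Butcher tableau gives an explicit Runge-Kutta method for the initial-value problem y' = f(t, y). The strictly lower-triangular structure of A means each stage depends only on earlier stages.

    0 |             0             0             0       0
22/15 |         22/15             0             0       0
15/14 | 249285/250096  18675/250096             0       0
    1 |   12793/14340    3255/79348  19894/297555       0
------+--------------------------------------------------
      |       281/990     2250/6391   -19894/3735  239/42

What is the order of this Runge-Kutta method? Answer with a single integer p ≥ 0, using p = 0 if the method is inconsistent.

4

b = (281/990, 2250/6391, -19894/3735, 239/42)
c = (0, 22/15, 15/14, 1)
Ac = (0, 0, 1245/11368, 63/478)
Σ b_i: 281/990·1 + 2250/6391·1 + (-19894/3735)·1 + 239/42·1 = 1 ✓
b·c: 2250/6391·22/15 + (-19894/3735)·15/14 + 239/42·1 = 1/2 ✓
b·c²: 2250/6391·484/225 + (-19894/3735)·225/196 + 239/42·1 = 1/3 ✓
b·Ac: (-19894/3735)·1245/11368 + 239/42·63/478 = 1/6 ✓
b·c³: 2250/6391·10648/3375 + (-19894/3735)·3375/2744 + 239/42·1 = 1/4 ✓
b·(c∘Ac): (-19894/3735)·18675/159152 + 239/42·63/478 = 1/8 ✓
b·Ac²: (-19894/3735)·913/5684 + 239/42·1183/7170 = 1/12 ✓
b·A²c: 239/42·7/956 = 1/24 ✓; 4 stages ⇒ order 4.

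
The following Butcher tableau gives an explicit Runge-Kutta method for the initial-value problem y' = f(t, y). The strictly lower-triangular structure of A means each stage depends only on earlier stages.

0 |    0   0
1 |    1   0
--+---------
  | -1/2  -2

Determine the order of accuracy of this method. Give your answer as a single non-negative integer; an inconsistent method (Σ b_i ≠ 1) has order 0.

b = (-1/2, -2)
c = (0, 1)
Σ b_i: (-1/2)·1 + (-2)·1 = -5/2 ≠ 1 ⇒ order 0.

0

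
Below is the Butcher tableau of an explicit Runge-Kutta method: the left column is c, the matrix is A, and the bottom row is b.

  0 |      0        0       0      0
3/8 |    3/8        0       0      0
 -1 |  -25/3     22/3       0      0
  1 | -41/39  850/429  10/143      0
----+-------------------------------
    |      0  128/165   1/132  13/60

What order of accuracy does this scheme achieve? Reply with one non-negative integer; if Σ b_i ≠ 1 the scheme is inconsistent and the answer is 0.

4

b = (0, 128/165, 1/132, 13/60)
c = (0, 3/8, -1, 1)
Ac = (0, 0, 11/4, 35/52)
Σ b_i: 128/165·1 + 1/132·1 + 13/60·1 = 1 ✓
b·c: 128/165·3/8 + 1/132·(-1) + 13/60·1 = 1/2 ✓
b·c²: 128/165·9/64 + 1/132·1 + 13/60·1 = 1/3 ✓
b·Ac: 1/132·11/4 + 13/60·35/52 = 1/6 ✓
b·c³: 128/165·27/512 + 1/132·(-1) + 13/60·1 = 1/4 ✓
b·(c∘Ac): 1/132·(-11/4) + 13/60·35/52 = 1/8 ✓
b·Ac²: 1/132·33/32 + 13/60·145/416 = 1/12 ✓
b·A²c: 13/60·5/26 = 1/24 ✓; 4 stages ⇒ order 4.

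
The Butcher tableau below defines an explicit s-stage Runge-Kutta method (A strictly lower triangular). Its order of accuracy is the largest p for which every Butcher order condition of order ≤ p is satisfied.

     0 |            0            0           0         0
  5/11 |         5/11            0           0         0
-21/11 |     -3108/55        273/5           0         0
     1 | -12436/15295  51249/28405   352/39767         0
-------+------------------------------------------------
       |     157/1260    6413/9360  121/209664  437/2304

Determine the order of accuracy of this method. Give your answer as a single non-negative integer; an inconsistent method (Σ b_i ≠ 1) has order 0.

b = (157/1260, 6413/9360, 121/209664, 437/2304)
c = (0, 5/11, -21/11, 1)
Ac = (0, 0, 273/11, 351/437)
Σ b_i: 157/1260·1 + 6413/9360·1 + 121/209664·1 + 437/2304·1 = 1 ✓
b·c: 6413/9360·5/11 + 121/209664·(-21/11) + 437/2304·1 = 1/2 ✓
b·c²: 6413/9360·25/121 + 121/209664·441/121 + 437/2304·1 = 1/3 ✓
b·Ac: 121/209664·273/11 + 437/2304·351/437 = 1/6 ✓
b·c³: 6413/9360·125/1331 + 121/209664·(-9261/1331) + 437/2304·1 = 1/4 ✓
b·(c∘Ac): 121/209664·(-5733/121) + 437/2304·351/437 = 1/8 ✓
b·Ac²: 121/209664·1365/121 + 437/2304·177/437 = 1/12 ✓
b·A²c: 437/2304·96/437 = 1/24 ✓; 4 stages ⇒ order 4.

4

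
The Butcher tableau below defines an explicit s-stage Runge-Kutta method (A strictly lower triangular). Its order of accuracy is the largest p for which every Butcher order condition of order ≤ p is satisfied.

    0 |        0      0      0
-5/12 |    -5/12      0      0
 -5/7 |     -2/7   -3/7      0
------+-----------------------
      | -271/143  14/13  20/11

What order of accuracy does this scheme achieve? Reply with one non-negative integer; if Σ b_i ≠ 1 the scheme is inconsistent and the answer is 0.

1

b = (-271/143, 14/13, 20/11)
c = (0, -5/12, -5/7)
Ac = (0, 0, 5/28)
Σ b_i: (-271/143)·1 + 14/13·1 + 20/11·1 = 1 ✓
b·c: 14/13·(-5/12) + 20/11·(-5/7) = -10495/6006 ≠ 1/2 ⇒ order 1.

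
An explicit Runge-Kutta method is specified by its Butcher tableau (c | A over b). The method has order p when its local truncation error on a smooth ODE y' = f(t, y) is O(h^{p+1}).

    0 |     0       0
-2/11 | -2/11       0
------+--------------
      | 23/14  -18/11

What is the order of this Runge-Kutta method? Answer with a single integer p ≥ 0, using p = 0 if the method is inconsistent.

b = (23/14, -18/11)
c = (0, -2/11)
Σ b_i: 23/14·1 + (-18/11)·1 = 1/154 ≠ 1 ⇒ order 0.

0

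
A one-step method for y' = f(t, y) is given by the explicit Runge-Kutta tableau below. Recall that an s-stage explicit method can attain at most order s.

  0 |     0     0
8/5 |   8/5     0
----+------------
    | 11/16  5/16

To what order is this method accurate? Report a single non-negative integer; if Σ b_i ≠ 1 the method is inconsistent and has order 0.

2

b = (11/16, 5/16)
c = (0, 8/5)
Σ b_i: 11/16·1 + 5/16·1 = 1 ✓
b·c: 5/16·8/5 = 1/2 ✓; 2 stages ⇒ order 2.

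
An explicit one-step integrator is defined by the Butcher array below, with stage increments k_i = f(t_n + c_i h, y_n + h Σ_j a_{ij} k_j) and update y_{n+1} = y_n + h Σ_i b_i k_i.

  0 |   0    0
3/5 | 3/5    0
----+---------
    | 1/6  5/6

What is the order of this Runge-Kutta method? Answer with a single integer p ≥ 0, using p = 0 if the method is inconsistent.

2

b = (1/6, 5/6)
c = (0, 3/5)
Σ b_i: 1/6·1 + 5/6·1 = 1 ✓
b·c: 5/6·3/5 = 1/2 ✓; 2 stages ⇒ order 2.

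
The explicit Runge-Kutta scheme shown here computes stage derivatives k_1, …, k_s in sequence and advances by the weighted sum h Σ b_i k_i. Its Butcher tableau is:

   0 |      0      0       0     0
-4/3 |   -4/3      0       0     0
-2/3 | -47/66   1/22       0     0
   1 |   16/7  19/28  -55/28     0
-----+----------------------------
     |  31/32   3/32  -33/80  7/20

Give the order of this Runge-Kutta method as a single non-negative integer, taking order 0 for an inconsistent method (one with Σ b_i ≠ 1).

b = (31/32, 3/32, -33/80, 7/20)
c = (0, -4/3, -2/3, 1)
Ac = (0, 0, -2/33, 17/42)
Σ b_i: 31/32·1 + 3/32·1 + (-33/80)·1 + 7/20·1 = 1 ✓
b·c: 3/32·(-4/3) + (-33/80)·(-2/3) + 7/20·1 = 1/2 ✓
b·c²: 3/32·16/9 + (-33/80)·4/9 + 7/20·1 = 1/3 ✓
b·Ac: (-33/80)·(-2/33) + 7/20·17/42 = 1/6 ✓
b·c³: 3/32·(-64/27) + (-33/80)·(-8/27) + 7/20·1 = 1/4 ✓
b·(c∘Ac): (-33/80)·4/99 + 7/20·17/42 = 1/8 ✓
b·Ac²: (-33/80)·8/99 + 7/20·1/3 = 1/12 ✓
b·A²c: 7/20·5/42 = 1/24 ✓; 4 stages ⇒ order 4.

4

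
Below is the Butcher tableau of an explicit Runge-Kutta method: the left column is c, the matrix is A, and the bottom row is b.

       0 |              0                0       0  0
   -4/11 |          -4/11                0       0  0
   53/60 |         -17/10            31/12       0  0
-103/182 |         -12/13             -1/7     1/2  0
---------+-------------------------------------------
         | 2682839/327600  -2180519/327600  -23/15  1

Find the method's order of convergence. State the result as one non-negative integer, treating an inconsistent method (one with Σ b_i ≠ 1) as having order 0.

b = (2682839/327600, -2180519/327600, -23/15, 1)
c = (0, -4/11, 53/60, -103/182)
Ac = (0, 0, -31/33, 4561/9240)
Σ b_i: 2682839/327600·1 + (-2180519/327600)·1 + (-23/15)·1 + 1·1 = 1 ✓
b·c: (-2180519/327600)·(-4/11) + (-23/15)·53/60 + 1·(-103/182) = 1/2 ✓
b·c²: (-2180519/327600)·16/121 + (-23/15)·2809/3600 + 1·10609/33124 = -8639001097/4918914000 ≠ 1/3 ⇒ order 2.
b·Ac: (-23/15)·(-31/33) + 1·4561/9240 = 53611/27720 ≠ 1/6

2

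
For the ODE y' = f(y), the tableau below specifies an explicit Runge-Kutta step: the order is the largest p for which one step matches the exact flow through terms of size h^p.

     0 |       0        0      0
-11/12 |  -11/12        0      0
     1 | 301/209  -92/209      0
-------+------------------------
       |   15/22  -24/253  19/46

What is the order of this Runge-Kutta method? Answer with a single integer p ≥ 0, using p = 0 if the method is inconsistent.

3

b = (15/22, -24/253, 19/46)
c = (0, -11/12, 1)
Ac = (0, 0, 23/57)
Σ b_i: 15/22·1 + (-24/253)·1 + 19/46·1 = 1 ✓
b·c: (-24/253)·(-11/12) + 19/46·1 = 1/2 ✓
b·c²: (-24/253)·121/144 + 19/46·1 = 1/3 ✓
b·Ac: 19/46·23/57 = 1/6 ✓; 3 stages ⇒ order 3.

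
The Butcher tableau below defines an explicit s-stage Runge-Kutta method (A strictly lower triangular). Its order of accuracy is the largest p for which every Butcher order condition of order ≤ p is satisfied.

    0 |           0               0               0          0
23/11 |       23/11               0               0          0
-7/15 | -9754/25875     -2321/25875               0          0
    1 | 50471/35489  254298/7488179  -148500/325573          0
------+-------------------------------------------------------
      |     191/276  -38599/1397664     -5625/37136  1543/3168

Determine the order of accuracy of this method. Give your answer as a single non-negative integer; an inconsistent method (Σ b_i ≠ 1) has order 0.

b = (191/276, -38599/1397664, -5625/37136, 1543/3168)
c = (0, 23/11, -7/15, 1)
Ac = (0, 0, -211/1125, 438/1543)
Σ b_i: 191/276·1 + (-38599/1397664)·1 + (-5625/37136)·1 + 1543/3168·1 = 1 ✓
b·c: (-38599/1397664)·23/11 + (-5625/37136)·(-7/15) + 1543/3168·1 = 1/2 ✓
b·c²: (-38599/1397664)·529/121 + (-5625/37136)·49/225 + 1543/3168·1 = 1/3 ✓
b·Ac: (-5625/37136)·(-211/1125) + 1543/3168·438/1543 = 1/6 ✓
b·c³: (-38599/1397664)·12167/1331 + (-5625/37136)·(-343/3375) + 1543/3168·1 = 1/4 ✓
b·(c∘Ac): (-5625/37136)·1477/16875 + 1543/3168·438/1543 = 1/8 ✓
b·Ac²: (-5625/37136)·(-4853/12375) + 1543/3168·834/16973 = 1/12 ✓
b·A²c: 1543/3168·132/1543 = 1/24 ✓; 4 stages ⇒ order 4.

4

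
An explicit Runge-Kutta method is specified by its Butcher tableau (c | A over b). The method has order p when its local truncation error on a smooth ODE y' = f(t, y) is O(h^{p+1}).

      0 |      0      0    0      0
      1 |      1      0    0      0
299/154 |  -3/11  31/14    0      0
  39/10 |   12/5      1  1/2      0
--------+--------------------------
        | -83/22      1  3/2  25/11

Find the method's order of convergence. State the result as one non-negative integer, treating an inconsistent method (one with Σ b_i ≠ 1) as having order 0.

1

b = (-83/22, 1, 3/2, 25/11)
c = (0, 1, 299/154, 39/10)
Ac = (0, 0, 31/14, 607/308)
Σ b_i: (-83/22)·1 + 1·1 + 3/2·1 + 25/11·1 = 1 ✓
b·c: 1·1 + 3/2·299/154 + 25/11·39/10 = 3935/308 ≠ 1/2 ⇒ order 1.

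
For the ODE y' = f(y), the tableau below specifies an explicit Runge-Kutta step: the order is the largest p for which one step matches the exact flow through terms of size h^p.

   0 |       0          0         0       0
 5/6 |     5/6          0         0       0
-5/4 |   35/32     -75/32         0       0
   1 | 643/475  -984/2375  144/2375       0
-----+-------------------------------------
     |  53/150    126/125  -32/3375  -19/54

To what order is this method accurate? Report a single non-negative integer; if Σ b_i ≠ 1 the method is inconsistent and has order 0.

b = (53/150, 126/125, -32/3375, -19/54)
c = (0, 5/6, -5/4, 1)
Ac = (0, 0, -125/64, -8/19)
Σ b_i: 53/150·1 + 126/125·1 + (-32/3375)·1 + (-19/54)·1 = 1 ✓
b·c: 126/125·5/6 + (-32/3375)·(-5/4) + (-19/54)·1 = 1/2 ✓
b·c²: 126/125·25/36 + (-32/3375)·25/16 + (-19/54)·1 = 1/3 ✓
b·Ac: (-32/3375)·(-125/64) + (-19/54)·(-8/19) = 1/6 ✓
b·c³: 126/125·125/216 + (-32/3375)·(-125/64) + (-19/54)·1 = 1/4 ✓
b·(c∘Ac): (-32/3375)·625/256 + (-19/54)·(-8/19) = 1/8 ✓
b·Ac²: (-32/3375)·(-625/384) + (-19/54)·(-11/57) = 1/12 ✓
b·A²c: (-19/54)·(-9/76) = 1/24 ✓; 4 stages ⇒ order 4.

4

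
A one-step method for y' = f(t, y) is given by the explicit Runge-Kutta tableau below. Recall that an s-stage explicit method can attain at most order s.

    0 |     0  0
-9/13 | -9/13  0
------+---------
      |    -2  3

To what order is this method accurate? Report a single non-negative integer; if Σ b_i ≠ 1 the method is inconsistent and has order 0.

1

b = (-2, 3)
c = (0, -9/13)
Σ b_i: (-2)·1 + 3·1 = 1 ✓
b·c: 3·(-9/13) = -27/13 ≠ 1/2 ⇒ order 1.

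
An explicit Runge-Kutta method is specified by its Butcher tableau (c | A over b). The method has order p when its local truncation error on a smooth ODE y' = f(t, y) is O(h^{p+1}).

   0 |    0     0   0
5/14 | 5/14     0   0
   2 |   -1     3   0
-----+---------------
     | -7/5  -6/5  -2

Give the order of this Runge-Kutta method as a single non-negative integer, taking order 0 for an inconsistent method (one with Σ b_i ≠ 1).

0

b = (-7/5, -6/5, -2)
c = (0, 5/14, 2)
Ac = (0, 0, 15/14)
Σ b_i: (-7/5)·1 + (-6/5)·1 + (-2)·1 = -23/5 ≠ 1 ⇒ order 0.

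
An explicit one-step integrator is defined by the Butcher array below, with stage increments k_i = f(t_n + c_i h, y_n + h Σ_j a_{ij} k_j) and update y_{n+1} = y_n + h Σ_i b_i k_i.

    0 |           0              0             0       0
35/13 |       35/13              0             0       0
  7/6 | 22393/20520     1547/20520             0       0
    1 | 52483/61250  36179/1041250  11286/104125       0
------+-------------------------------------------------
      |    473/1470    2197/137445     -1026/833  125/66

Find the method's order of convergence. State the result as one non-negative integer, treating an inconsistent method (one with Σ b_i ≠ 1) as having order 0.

4

b = (473/1470, 2197/137445, -1026/833, 125/66)
c = (0, 35/13, 7/6, 1)
Ac = (0, 0, 833/4104, 11/50)
Σ b_i: 473/1470·1 + 2197/137445·1 + (-1026/833)·1 + 125/66·1 = 1 ✓
b·c: 2197/137445·35/13 + (-1026/833)·7/6 + 125/66·1 = 1/2 ✓
b·c²: 2197/137445·1225/169 + (-1026/833)·49/36 + 125/66·1 = 1/3 ✓
b·Ac: (-1026/833)·833/4104 + 125/66·11/50 = 1/6 ✓
b·c³: 2197/137445·42875/2197 + (-1026/833)·343/216 + 125/66·1 = 1/4 ✓
b·(c∘Ac): (-1026/833)·5831/24624 + 125/66·11/50 = 1/8 ✓
b·Ac²: (-1026/833)·29155/53352 + 125/66·649/1625 = 1/12 ✓
b·A²c: 125/66·11/500 = 1/24 ✓; 4 stages ⇒ order 4.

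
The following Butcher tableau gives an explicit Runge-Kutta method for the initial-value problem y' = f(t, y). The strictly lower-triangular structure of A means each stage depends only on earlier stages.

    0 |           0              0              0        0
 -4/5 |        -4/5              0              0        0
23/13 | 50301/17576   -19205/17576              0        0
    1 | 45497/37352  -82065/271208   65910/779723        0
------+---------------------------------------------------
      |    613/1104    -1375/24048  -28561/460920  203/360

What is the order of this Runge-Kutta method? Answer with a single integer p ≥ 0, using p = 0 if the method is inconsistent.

b = (613/1104, -1375/24048, -28561/460920, 203/360)
c = (0, -4/5, 23/13, 1)
Ac = (0, 0, 3841/4394, 159/406)
Σ b_i: 613/1104·1 + (-1375/24048)·1 + (-28561/460920)·1 + 203/360·1 = 1 ✓
b·c: (-1375/24048)·(-4/5) + (-28561/460920)·23/13 + 203/360·1 = 1/2 ✓
b·c²: (-1375/24048)·16/25 + (-28561/460920)·529/169 + 203/360·1 = 1/3 ✓
b·Ac: (-28561/460920)·3841/4394 + 203/360·159/406 = 1/6 ✓
b·c³: (-1375/24048)·(-64/125) + (-28561/460920)·12167/2197 + 203/360·1 = 1/4 ✓
b·(c∘Ac): (-28561/460920)·88343/57122 + 203/360·159/406 = 1/8 ✓
b·Ac²: (-28561/460920)·(-7682/10985) + 203/360·72/1015 = 1/12 ✓
b·A²c: 203/360·15/203 = 1/24 ✓; 4 stages ⇒ order 4.

4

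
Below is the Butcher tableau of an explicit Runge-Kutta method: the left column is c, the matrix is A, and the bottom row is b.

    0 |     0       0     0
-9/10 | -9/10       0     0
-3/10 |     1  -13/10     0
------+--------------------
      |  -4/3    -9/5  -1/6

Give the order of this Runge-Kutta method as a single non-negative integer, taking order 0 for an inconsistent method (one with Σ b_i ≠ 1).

0

b = (-4/3, -9/5, -1/6)
c = (0, -9/10, -3/10)
Ac = (0, 0, 117/100)
Σ b_i: (-4/3)·1 + (-9/5)·1 + (-1/6)·1 = -33/10 ≠ 1 ⇒ order 0.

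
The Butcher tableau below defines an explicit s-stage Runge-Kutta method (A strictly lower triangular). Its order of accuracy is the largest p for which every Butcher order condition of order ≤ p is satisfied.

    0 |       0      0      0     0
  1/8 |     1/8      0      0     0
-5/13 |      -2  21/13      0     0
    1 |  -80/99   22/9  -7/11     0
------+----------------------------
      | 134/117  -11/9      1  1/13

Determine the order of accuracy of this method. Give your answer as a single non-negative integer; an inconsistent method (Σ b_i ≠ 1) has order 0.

b = (134/117, -11/9, 1, 1/13)
c = (0, 1/8, -5/13, 1)
Ac = (0, 0, 21/104, 2833/5148)
Σ b_i: 134/117·1 + (-11/9)·1 + 1·1 + 1/13·1 = 1 ✓
b·c: (-11/9)·1/8 + 1·(-5/13) + 1/13·1 = -431/936 ≠ 1/2 ⇒ order 1.

1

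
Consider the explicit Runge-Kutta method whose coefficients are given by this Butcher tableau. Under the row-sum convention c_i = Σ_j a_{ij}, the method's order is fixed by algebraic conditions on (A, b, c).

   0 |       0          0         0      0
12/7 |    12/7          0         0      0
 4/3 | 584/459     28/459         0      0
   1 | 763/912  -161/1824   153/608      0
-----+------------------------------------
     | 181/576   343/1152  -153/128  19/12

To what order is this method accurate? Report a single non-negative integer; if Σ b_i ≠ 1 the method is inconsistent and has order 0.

4

b = (181/576, 343/1152, -153/128, 19/12)
c = (0, 12/7, 4/3, 1)
Ac = (0, 0, 16/153, 7/38)
Σ b_i: 181/576·1 + 343/1152·1 + (-153/128)·1 + 19/12·1 = 1 ✓
b·c: 343/1152·12/7 + (-153/128)·4/3 + 19/12·1 = 1/2 ✓
b·c²: 343/1152·144/49 + (-153/128)·16/9 + 19/12·1 = 1/3 ✓
b·Ac: (-153/128)·16/153 + 19/12·7/38 = 1/6 ✓
b·c³: 343/1152·1728/343 + (-153/128)·64/27 + 19/12·1 = 1/4 ✓
b·(c∘Ac): (-153/128)·64/459 + 19/12·7/38 = 1/8 ✓
b·Ac²: (-153/128)·64/357 + 19/12·25/133 = 1/12 ✓
b·A²c: 19/12·1/38 = 1/24 ✓; 4 stages ⇒ order 4.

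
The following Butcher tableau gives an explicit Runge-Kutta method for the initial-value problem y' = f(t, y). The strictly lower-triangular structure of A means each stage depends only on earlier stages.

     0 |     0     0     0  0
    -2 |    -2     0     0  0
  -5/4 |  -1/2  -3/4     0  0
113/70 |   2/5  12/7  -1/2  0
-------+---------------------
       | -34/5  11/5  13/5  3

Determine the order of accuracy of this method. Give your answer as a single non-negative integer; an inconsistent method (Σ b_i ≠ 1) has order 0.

1

b = (-34/5, 11/5, 13/5, 3)
c = (0, -2, -5/4, 113/70)
Ac = (0, 0, 3/2, -157/56)
Σ b_i: (-34/5)·1 + 11/5·1 + 13/5·1 + 3·1 = 1 ✓
b·c: 11/5·(-2) + 13/5·(-5/4) + 3·113/70 = -393/140 ≠ 1/2 ⇒ order 1.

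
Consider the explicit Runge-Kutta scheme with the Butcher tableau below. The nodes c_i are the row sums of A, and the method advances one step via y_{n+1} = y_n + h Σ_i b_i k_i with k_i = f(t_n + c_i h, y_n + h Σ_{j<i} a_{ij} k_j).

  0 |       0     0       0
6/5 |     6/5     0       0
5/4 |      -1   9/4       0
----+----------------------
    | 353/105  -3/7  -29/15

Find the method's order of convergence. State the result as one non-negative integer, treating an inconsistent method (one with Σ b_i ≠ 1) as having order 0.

b = (353/105, -3/7, -29/15)
c = (0, 6/5, 5/4)
Ac = (0, 0, 27/10)
Σ b_i: 353/105·1 + (-3/7)·1 + (-29/15)·1 = 1 ✓
b·c: (-3/7)·6/5 + (-29/15)·5/4 = -1231/420 ≠ 1/2 ⇒ order 1.

1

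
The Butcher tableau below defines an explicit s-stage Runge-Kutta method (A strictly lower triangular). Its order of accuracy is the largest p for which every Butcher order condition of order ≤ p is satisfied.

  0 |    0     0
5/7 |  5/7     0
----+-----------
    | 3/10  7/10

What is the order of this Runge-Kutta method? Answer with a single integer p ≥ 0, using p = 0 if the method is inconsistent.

2

b = (3/10, 7/10)
c = (0, 5/7)
Σ b_i: 3/10·1 + 7/10·1 = 1 ✓
b·c: 7/10·5/7 = 1/2 ✓; 2 stages ⇒ order 2.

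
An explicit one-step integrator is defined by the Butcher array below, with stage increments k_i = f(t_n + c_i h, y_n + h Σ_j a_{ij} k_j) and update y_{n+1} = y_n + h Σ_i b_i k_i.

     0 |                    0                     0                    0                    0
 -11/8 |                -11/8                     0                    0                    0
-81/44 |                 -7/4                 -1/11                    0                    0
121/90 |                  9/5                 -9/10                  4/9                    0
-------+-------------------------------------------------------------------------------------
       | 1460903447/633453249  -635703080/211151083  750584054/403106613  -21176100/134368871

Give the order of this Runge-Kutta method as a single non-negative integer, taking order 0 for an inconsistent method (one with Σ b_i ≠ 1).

3

b = (1460903447/633453249, -635703080/211151083, 750584054/403106613, -21176100/134368871)
c = (0, -11/8, -81/44, 121/90)
Ac = (0, 0, 1/8, 369/880)
Σ b_i: 1460903447/633453249·1 + (-635703080/211151083)·1 + 750584054/403106613·1 + (-21176100/134368871)·1 = 1 ✓
b·c: (-635703080/211151083)·(-11/8) + 750584054/403106613·(-81/44) + (-21176100/134368871)·121/90 = 1/2 ✓
b·c²: (-635703080/211151083)·121/64 + 750584054/403106613·6561/1936 + (-21176100/134368871)·14641/8100 = 1/3 ✓
b·Ac: 750584054/403106613·1/8 + (-21176100/134368871)·369/880 = 1/6 ✓
b·c³: (-635703080/211151083)·(-1331/512) + 750584054/403106613·(-531441/85184) + (-21176100/134368871)·1771561/729000 = -7612962501193/1824345357120 ≠ 1/4 ⇒ order 3.
b·(c∘Ac): 750584054/403106613·(-81/352) + (-21176100/134368871)·451/800 = -158882823/307128848 ≠ 1/8
b·Ac²: 750584054/403106613·(-11/64) + (-21176100/134368871)·(-15129/77440) = -20520804791/70946763888 ≠ 1/12
b·A²c: (-21176100/134368871)·1/18 = -1176450/134368871 ≠ 1/24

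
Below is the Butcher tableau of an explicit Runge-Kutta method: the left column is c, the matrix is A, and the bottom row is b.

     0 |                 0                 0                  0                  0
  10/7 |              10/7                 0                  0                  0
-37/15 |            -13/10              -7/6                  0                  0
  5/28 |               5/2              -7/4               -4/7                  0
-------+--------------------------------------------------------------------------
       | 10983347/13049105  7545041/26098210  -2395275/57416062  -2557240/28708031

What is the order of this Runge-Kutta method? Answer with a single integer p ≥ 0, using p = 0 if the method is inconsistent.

b = (10983347/13049105, 7545041/26098210, -2395275/57416062, -2557240/28708031)
c = (0, 10/7, -37/15, 5/28)
Ac = (0, 0, -5/3, -229/210)
Σ b_i: 10983347/13049105·1 + 7545041/26098210·1 + (-2395275/57416062)·1 + (-2557240/28708031)·1 = 1 ✓
b·c: 7545041/26098210·10/7 + (-2395275/57416062)·(-37/15) + (-2557240/28708031)·5/28 = 1/2 ✓
b·c²: 7545041/26098210·100/49 + (-2395275/57416062)·1369/225 + (-2557240/28708031)·25/784 = 1/3 ✓
b·Ac: (-2395275/57416062)·(-5/3) + (-2557240/28708031)·(-229/210) = 1/6 ✓
b·c³: 7545041/26098210·1000/343 + (-2395275/57416062)·(-50653/3375) + (-2557240/28708031)·125/21952 = 9657753703/6576748920 ≠ 1/4 ⇒ order 3.
b·(c∘Ac): (-2395275/57416062)·37/9 + (-2557240/28708031)·(-229/1176) = -16897955/109612482 ≠ 1/8
b·Ac²: (-2395275/57416062)·(-50/21) + (-2557240/28708031)·(-11101/1575) = 6575812373/9043029765 ≠ 1/12
b·A²c: (-2557240/28708031)·20/21 = -7306400/86124093 ≠ 1/24

3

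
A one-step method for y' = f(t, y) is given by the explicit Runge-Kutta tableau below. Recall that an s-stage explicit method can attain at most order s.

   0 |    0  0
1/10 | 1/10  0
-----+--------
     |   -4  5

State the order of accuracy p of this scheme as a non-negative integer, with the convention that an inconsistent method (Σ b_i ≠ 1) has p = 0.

b = (-4, 5)
c = (0, 1/10)
Σ b_i: (-4)·1 + 5·1 = 1 ✓
b·c: 5·1/10 = 1/2 ✓; 2 stages ⇒ order 2.

2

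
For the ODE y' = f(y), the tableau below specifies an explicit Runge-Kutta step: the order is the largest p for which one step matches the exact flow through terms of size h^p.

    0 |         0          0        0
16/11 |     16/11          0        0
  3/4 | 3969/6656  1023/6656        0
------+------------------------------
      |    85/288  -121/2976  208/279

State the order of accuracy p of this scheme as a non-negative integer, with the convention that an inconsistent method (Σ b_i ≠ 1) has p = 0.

3

b = (85/288, -121/2976, 208/279)
c = (0, 16/11, 3/4)
Ac = (0, 0, 93/416)
Σ b_i: 85/288·1 + (-121/2976)·1 + 208/279·1 = 1 ✓
b·c: (-121/2976)·16/11 + 208/279·3/4 = 1/2 ✓
b·c²: (-121/2976)·256/121 + 208/279·9/16 = 1/3 ✓
b·Ac: 208/279·93/416 = 1/6 ✓; 3 stages ⇒ order 3.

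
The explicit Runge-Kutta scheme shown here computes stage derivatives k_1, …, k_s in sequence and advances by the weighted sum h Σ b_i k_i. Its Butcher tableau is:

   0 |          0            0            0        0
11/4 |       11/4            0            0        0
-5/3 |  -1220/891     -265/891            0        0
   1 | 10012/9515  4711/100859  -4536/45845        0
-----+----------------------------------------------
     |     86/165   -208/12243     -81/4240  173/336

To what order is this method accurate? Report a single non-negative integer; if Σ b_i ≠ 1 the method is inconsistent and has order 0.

b = (86/165, -208/12243, -81/4240, 173/336)
c = (0, 11/4, -5/3, 1)
Ac = (0, 0, -265/324, 203/692)
Σ b_i: 86/165·1 + (-208/12243)·1 + (-81/4240)·1 + 173/336·1 = 1 ✓
b·c: (-208/12243)·11/4 + (-81/4240)·(-5/3) + 173/336·1 = 1/2 ✓
b·c²: (-208/12243)·121/16 + (-81/4240)·25/9 + 173/336·1 = 1/3 ✓
b·Ac: (-81/4240)·(-265/324) + 173/336·203/692 = 1/6 ✓
b·c³: (-208/12243)·1331/64 + (-81/4240)·(-125/27) + 173/336·1 = 1/4 ✓
b·(c∘Ac): (-81/4240)·1325/972 + 173/336·203/692 = 1/8 ✓
b·Ac²: (-81/4240)·(-2915/1296) + 173/336·217/2768 = 1/12 ✓
b·A²c: 173/336·14/173 = 1/24 ✓; 4 stages ⇒ order 4.

4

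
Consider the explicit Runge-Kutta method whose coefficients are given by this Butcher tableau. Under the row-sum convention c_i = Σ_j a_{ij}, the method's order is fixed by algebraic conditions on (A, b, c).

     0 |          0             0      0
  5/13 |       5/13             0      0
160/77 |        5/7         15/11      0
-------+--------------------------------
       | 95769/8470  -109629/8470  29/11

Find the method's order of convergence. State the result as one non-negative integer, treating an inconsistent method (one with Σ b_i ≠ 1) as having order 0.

b = (95769/8470, -109629/8470, 29/11)
c = (0, 5/13, 160/77)
Ac = (0, 0, 75/143)
Σ b_i: 95769/8470·1 + (-109629/8470)·1 + 29/11·1 = 1 ✓
b·c: (-109629/8470)·5/13 + 29/11·160/77 = 1/2 ✓
b·c²: (-109629/8470)·25/169 + 29/11·25600/5929 = 16055695/1695694 ≠ 1/3 ⇒ order 2.
b·Ac: 29/11·75/143 = 2175/1573 ≠ 1/6

2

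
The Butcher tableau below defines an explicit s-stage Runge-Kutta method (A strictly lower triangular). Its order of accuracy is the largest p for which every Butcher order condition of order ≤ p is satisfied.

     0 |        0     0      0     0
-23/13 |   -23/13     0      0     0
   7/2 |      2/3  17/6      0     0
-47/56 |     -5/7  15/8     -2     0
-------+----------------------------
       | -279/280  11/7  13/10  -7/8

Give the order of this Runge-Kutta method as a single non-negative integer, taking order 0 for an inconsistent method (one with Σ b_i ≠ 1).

1

b = (-279/280, 11/7, 13/10, -7/8)
c = (0, -23/13, 7/2, -47/56)
Ac = (0, 0, -391/78, -1073/104)
Σ b_i: (-279/280)·1 + 11/7·1 + 13/10·1 + (-7/8)·1 = 1 ✓
b·c: 11/7·(-23/13) + 13/10·7/2 + (-7/8)·(-47/56) = 72921/29120 ≠ 1/2 ⇒ order 1.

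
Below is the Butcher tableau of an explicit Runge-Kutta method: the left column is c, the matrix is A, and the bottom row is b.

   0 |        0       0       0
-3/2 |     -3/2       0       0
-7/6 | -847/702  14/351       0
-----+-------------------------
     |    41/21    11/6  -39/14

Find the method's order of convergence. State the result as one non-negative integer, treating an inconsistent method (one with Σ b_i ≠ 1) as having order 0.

b = (41/21, 11/6, -39/14)
c = (0, -3/2, -7/6)
Ac = (0, 0, -7/117)
Σ b_i: 41/21·1 + 11/6·1 + (-39/14)·1 = 1 ✓
b·c: 11/6·(-3/2) + (-39/14)·(-7/6) = 1/2 ✓
b·c²: 11/6·9/4 + (-39/14)·49/36 = 1/3 ✓
b·Ac: (-39/14)·(-7/117) = 1/6 ✓; 3 stages ⇒ order 3.

3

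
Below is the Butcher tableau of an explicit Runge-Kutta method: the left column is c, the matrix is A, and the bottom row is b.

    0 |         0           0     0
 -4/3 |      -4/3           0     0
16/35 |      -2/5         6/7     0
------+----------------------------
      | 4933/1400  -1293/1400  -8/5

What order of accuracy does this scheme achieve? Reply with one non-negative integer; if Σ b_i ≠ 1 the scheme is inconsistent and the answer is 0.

2

b = (4933/1400, -1293/1400, -8/5)
c = (0, -4/3, 16/35)
Ac = (0, 0, -8/7)
Σ b_i: 4933/1400·1 + (-1293/1400)·1 + (-8/5)·1 = 1 ✓
b·c: (-1293/1400)·(-4/3) + (-8/5)·16/35 = 1/2 ✓
b·c²: (-1293/1400)·16/9 + (-8/5)·256/1225 = -36314/18375 ≠ 1/3 ⇒ order 2.
b·Ac: (-8/5)·(-8/7) = 64/35 ≠ 1/6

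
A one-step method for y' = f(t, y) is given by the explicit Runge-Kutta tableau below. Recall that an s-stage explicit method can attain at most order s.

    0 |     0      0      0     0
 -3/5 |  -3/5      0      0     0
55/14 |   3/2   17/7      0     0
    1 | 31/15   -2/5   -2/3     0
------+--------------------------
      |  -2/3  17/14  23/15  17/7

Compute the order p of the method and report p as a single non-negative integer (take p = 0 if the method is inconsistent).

b = (-2/3, 17/14, 23/15, 17/7)
c = (0, -3/5, 55/14, 1)
Ac = (0, 0, -51/35, -1249/525)
Σ b_i: (-2/3)·1 + 17/14·1 + 23/15·1 + 17/7·1 = 947/210 ≠ 1 ⇒ order 0.

0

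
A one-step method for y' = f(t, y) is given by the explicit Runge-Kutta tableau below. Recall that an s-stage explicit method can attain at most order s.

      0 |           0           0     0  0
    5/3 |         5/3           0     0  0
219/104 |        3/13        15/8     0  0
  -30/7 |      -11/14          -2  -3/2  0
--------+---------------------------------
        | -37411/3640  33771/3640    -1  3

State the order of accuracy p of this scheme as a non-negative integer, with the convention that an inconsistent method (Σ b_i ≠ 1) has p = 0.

2

b = (-37411/3640, 33771/3640, -1, 3)
c = (0, 5/3, 219/104, -30/7)
Ac = (0, 0, 25/8, -4051/624)
Σ b_i: (-37411/3640)·1 + 33771/3640·1 + (-1)·1 + 3·1 = 1 ✓
b·c: 33771/3640·5/3 + (-1)·219/104 + 3·(-30/7) = 1/2 ✓
b·c²: 33771/3640·25/9 + (-1)·47961/10816 + 3·900/49 = 121534813/1589952 ≠ 1/3 ⇒ order 2.
b·Ac: (-1)·25/8 + 3·(-4051/624) = -4701/208 ≠ 1/6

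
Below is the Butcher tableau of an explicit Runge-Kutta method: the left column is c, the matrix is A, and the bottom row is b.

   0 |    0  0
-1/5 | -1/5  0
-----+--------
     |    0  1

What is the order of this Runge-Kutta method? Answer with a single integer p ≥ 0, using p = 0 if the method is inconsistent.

b = (0, 1)
c = (0, -1/5)
Σ b_i: 1·1 = 1 ✓
b·c: 1·(-1/5) = -1/5 ≠ 1/2 ⇒ order 1.

1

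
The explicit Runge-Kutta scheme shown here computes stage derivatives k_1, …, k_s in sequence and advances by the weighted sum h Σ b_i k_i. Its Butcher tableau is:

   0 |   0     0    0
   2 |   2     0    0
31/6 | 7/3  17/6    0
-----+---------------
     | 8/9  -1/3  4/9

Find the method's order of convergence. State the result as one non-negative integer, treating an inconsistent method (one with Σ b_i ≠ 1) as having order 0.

b = (8/9, -1/3, 4/9)
c = (0, 2, 31/6)
Ac = (0, 0, 17/3)
Σ b_i: 8/9·1 + (-1/3)·1 + 4/9·1 = 1 ✓
b·c: (-1/3)·2 + 4/9·31/6 = 44/27 ≠ 1/2 ⇒ order 1.

1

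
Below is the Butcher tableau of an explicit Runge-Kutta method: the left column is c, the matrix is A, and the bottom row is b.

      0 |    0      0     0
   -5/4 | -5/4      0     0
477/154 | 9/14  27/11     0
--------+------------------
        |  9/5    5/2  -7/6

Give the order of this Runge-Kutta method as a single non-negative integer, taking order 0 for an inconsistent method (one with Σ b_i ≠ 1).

0

b = (9/5, 5/2, -7/6)
c = (0, -5/4, 477/154)
Ac = (0, 0, -135/44)
Σ b_i: 9/5·1 + 5/2·1 + (-7/6)·1 = 47/15 ≠ 1 ⇒ order 0.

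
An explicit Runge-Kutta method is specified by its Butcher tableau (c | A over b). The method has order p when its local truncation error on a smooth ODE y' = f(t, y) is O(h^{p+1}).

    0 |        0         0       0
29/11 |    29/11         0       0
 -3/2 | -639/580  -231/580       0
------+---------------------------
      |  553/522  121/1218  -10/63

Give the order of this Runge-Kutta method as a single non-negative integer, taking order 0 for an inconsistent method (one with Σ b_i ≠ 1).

b = (553/522, 121/1218, -10/63)
c = (0, 29/11, -3/2)
Ac = (0, 0, -21/20)
Σ b_i: 553/522·1 + 121/1218·1 + (-10/63)·1 = 1 ✓
b·c: 121/1218·29/11 + (-10/63)·(-3/2) = 1/2 ✓
b·c²: 121/1218·841/121 + (-10/63)·9/4 = 1/3 ✓
b·Ac: (-10/63)·(-21/20) = 1/6 ✓; 3 stages ⇒ order 3.

3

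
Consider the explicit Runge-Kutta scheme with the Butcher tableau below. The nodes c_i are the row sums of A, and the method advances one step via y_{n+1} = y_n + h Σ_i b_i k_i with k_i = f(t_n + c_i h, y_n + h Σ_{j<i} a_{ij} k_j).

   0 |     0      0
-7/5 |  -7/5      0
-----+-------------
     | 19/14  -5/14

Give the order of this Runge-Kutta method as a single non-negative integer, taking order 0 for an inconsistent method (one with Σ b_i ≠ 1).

2

b = (19/14, -5/14)
c = (0, -7/5)
Σ b_i: 19/14·1 + (-5/14)·1 = 1 ✓
b·c: (-5/14)·(-7/5) = 1/2 ✓; 2 stages ⇒ order 2.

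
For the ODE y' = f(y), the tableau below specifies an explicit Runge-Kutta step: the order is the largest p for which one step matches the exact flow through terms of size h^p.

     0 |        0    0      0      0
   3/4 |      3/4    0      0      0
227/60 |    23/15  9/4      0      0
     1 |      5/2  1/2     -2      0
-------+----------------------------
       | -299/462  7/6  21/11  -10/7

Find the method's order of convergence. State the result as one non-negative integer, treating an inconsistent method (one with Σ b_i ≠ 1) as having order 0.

b = (-299/462, 7/6, 21/11, -10/7)
c = (0, 3/4, 227/60, 1)
Ac = (0, 0, 27/16, -863/120)
Σ b_i: (-299/462)·1 + 7/6·1 + 21/11·1 + (-10/7)·1 = 1 ✓
b·c: 7/6·3/4 + 21/11·227/60 + (-10/7)·1 = 20541/3080 ≠ 1/2 ⇒ order 1.

1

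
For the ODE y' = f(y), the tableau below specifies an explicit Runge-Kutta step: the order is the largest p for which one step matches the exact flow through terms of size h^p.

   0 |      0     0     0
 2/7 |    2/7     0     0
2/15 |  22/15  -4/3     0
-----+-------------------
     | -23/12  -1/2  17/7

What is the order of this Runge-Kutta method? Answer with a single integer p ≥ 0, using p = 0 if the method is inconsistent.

0

b = (-23/12, -1/2, 17/7)
c = (0, 2/7, 2/15)
Ac = (0, 0, -8/21)
Σ b_i: (-23/12)·1 + (-1/2)·1 + 17/7·1 = 1/84 ≠ 1 ⇒ order 0.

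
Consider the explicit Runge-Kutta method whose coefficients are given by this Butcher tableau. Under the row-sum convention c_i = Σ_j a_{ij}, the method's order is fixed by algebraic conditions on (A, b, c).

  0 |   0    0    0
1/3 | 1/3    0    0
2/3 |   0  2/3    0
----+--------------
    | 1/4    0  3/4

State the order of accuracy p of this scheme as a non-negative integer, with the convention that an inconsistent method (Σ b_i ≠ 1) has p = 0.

3

b = (1/4, 0, 3/4)
c = (0, 1/3, 2/3)
Ac = (0, 0, 2/9)
Σ b_i: 1/4·1 + 3/4·1 = 1 ✓
b·c: 3/4·2/3 = 1/2 ✓
b·c²: 3/4·4/9 = 1/3 ✓
b·Ac: 3/4·2/9 = 1/6 ✓; 3 stages ⇒ order 3.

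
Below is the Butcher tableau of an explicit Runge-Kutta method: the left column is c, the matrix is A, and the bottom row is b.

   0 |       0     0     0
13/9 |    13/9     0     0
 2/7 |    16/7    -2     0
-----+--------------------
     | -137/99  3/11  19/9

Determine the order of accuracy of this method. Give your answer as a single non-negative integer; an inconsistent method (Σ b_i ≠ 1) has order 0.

b = (-137/99, 3/11, 19/9)
c = (0, 13/9, 2/7)
Ac = (0, 0, -26/9)
Σ b_i: (-137/99)·1 + 3/11·1 + 19/9·1 = 1 ✓
b·c: 3/11·13/9 + 19/9·2/7 = 691/693 ≠ 1/2 ⇒ order 1.

1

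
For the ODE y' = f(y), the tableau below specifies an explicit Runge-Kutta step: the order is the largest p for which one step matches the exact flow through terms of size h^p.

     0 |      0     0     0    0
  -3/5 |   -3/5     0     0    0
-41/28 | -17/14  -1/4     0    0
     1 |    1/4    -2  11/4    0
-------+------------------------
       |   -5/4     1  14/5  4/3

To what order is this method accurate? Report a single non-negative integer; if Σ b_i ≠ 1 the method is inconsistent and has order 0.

0

b = (-5/4, 1, 14/5, 4/3)
c = (0, -3/5, -41/28, 1)
Ac = (0, 0, 3/20, -1583/560)
Σ b_i: (-5/4)·1 + 1·1 + 14/5·1 + 4/3·1 = 233/60 ≠ 1 ⇒ order 0.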